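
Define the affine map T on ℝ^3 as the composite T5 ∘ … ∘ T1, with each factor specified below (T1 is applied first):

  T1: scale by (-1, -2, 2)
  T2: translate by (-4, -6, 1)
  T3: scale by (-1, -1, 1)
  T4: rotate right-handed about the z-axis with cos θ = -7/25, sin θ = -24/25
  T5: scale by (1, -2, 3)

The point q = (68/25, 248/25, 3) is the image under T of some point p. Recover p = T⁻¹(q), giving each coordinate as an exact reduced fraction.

p = (0, -1, 0)

T1 = [-1 0 0 0; 0 -2 0 0; 0 0 2 0; 0 0 0 1]
T2·T1 = [-1 0 0 -4; 0 -2 0 -6; 0 0 2 1; 0 0 0 1]
T3·…·T1 = [1 0 0 4; 0 2 0 6; 0 0 2 1; 0 0 0 1]
T4·…·T1 = [-7/25 48/25 0 116/25; -24/25 -14/25 0 -138/25; 0 0 2 1; 0 0 0 1]
T5·…·T1 = [-7/25 48/25 0 116/25; 48/25 28/25 0 276/25; 0 0 6 3; 0 0 0 1]
det M = -24; M⁻¹ = [-7/25 12/25 0 -4; 12/25 7/100 0 -3; 0 0 1/6 -1/2; 0 0 0 1]
M⁻¹ · (68/25, 248/25, 3)ᵀ = (0, -1, 0)ᵀ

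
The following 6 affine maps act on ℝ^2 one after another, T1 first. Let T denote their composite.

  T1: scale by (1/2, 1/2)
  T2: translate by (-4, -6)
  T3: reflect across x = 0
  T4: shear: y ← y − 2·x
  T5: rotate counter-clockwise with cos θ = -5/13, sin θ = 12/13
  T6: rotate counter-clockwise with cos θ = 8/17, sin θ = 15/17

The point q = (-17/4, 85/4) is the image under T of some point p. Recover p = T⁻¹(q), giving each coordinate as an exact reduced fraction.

p = (-9/2, -9/2)

T1 = [1/2 0 0; 0 1/2 0; 0 0 1]
T2·T1 = [1/2 0 -4; 0 1/2 -6; 0 0 1]
T3·…·T1 = [-1/2 0 4; 0 1/2 -6; 0 0 1]
T4·…·T1 = [-1/2 0 4; 1 1/2 -14; 0 0 1]
T5·…·T1 = [-19/26 -6/13 148/13; -11/13 -5/26 118/13; 0 0 1]
T6·…·T1 = [89/221 -21/442 -586/221; -461/442 -110/221 3164/221; 0 0 1]
det M = -1/4; M⁻¹ = [440/221 -42/221 8; -922/221 -356/221 12; 0 0 1]
M⁻¹ · (-17/4, 85/4)ᵀ = (-9/2, -9/2)ᵀ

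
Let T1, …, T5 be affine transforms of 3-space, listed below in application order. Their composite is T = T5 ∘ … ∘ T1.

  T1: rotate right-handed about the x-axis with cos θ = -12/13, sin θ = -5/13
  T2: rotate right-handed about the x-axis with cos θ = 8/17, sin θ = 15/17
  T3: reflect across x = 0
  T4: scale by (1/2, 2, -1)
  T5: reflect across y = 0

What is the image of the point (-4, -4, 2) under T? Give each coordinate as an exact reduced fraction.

T(p) = (2, -1048/221, -838/221)

T1 rotate right-handed about the x-axis with cos θ = -12/13, sin θ = -5/13: (-4, -4, 2) → (-4, 58/13, -4/13)
T2 rotate right-handed about the x-axis with cos θ = 8/17, sin θ = 15/17: (-4, 58/13, -4/13) → (-4, 524/221, 838/221)
T3 reflect across x = 0: (-4, 524/221, 838/221) → (4, 524/221, 838/221)
T4 scale by (1/2, 2, -1): (4, 524/221, 838/221) → (2, 1048/221, -838/221)
T5 reflect across y = 0: (2, 1048/221, -838/221) → (2, -1048/221, -838/221)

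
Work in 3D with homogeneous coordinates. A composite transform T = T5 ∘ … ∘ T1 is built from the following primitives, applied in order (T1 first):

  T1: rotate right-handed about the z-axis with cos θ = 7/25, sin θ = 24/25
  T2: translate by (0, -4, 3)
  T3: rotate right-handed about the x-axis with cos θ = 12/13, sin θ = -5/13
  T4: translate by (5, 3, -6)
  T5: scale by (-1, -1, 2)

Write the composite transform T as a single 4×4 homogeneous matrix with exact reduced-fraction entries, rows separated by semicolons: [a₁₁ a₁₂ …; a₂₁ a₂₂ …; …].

T = [-7/25 24/25 0 -5; -288/325 -84/325 -5/13 -6/13; -48/65 -14/65 24/13 -44/13; 0 0 0 1]

T1 = [7/25 -24/25 0 0; 24/25 7/25 0 0; 0 0 1 0; 0 0 0 1]
T2·T1 = [7/25 -24/25 0 0; 24/25 7/25 0 -4; 0 0 1 3; 0 0 0 1]
T3·…·T1 = [7/25 -24/25 0 0; 288/325 84/325 5/13 -33/13; -24/65 -7/65 12/13 56/13; 0 0 0 1]
T4·…·T1 = [7/25 -24/25 0 5; 288/325 84/325 5/13 6/13; -24/65 -7/65 12/13 -22/13; 0 0 0 1]
T5·…·T1 = [-7/25 24/25 0 -5; -288/325 -84/325 -5/13 -6/13; -48/65 -14/65 24/13 -44/13; 0 0 0 1]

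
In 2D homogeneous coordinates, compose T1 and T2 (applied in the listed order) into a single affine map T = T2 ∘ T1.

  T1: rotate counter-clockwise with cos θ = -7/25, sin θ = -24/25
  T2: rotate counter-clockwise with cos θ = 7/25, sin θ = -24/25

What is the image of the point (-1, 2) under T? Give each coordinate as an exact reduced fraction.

T1 rotate counter-clockwise with cos θ = -7/25, sin θ = -24/25: (-1, 2) → (11/5, 2/5)
T2 rotate counter-clockwise with cos θ = 7/25, sin θ = -24/25: (11/5, 2/5) → (1, -2)

T(p) = (1, -2)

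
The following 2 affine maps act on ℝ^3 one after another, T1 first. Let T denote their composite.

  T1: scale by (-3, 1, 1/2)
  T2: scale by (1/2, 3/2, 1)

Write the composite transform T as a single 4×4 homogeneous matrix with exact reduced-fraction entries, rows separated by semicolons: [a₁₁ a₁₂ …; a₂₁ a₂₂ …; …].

T = [-3/2 0 0 0; 0 3/2 0 0; 0 0 1/2 0; 0 0 0 1]

T1 = [-3 0 0 0; 0 1 0 0; 0 0 1/2 0; 0 0 0 1]
T2·T1 = [-3/2 0 0 0; 0 3/2 0 0; 0 0 1/2 0; 0 0 0 1]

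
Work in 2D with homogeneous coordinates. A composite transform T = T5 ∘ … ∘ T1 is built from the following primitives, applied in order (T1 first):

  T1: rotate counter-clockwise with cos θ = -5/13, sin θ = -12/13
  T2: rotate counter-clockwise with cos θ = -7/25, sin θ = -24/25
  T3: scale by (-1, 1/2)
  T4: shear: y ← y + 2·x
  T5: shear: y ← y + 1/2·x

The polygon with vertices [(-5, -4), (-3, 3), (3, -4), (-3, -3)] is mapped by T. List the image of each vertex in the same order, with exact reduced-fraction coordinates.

T1 rotate counter-clockwise with cos θ = -5/13, sin θ = -12/13: (-5, -4) → (-23/13, 80/13); (-3, 3) → (51/13, 21/13); (3, -4) → (-63/13, -16/13); (-3, -3) → (-21/13, 51/13)
T2 rotate counter-clockwise with cos θ = -7/25, sin θ = -24/25: (-23/13, 80/13) → (2081/325, -8/325); (51/13, 21/13) → (147/325, -1371/325); (-63/13, -16/13) → (57/325, 1624/325); (-21/13, 51/13) → (1371/325, 147/325)
T3 scale by (-1, 1/2): (2081/325, -8/325) → (-2081/325, -4/325); (147/325, -1371/325) → (-147/325, -1371/650); (57/325, 1624/325) → (-57/325, 812/325); (1371/325, 147/325) → (-1371/325, 147/650)
T4 shear: y ← y + 2·x: (-2081/325, -4/325) → (-2081/325, -4166/325); (-147/325, -1371/650) → (-147/325, -1959/650); (-57/325, 812/325) → (-57/325, 698/325); (-1371/325, 147/650) → (-1371/325, -5337/650)
T5 shear: y ← y + 1/2·x: (-2081/325, -4166/325) → (-2081/325, -801/50); (-147/325, -1959/650) → (-147/325, -81/25); (-57/325, 698/325) → (-57/325, 103/50); (-1371/325, -5337/650) → (-1371/325, -258/25)

image vertices: (-2081/325, -801/50), (-147/325, -81/25), (-57/325, 103/50), (-1371/325, -258/25)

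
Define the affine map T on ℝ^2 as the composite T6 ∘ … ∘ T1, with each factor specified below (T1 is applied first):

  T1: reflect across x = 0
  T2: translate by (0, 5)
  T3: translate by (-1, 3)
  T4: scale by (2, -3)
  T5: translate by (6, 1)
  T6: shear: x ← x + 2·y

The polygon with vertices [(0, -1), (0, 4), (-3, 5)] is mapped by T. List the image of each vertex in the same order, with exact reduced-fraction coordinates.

T1 reflect across x = 0: (0, -1) → (0, -1); (0, 4) → (0, 4); (-3, 5) → (3, 5)
T2 translate by (0, 5): (0, -1) → (0, 4); (0, 4) → (0, 9); (3, 5) → (3, 10)
T3 translate by (-1, 3): (0, 4) → (-1, 7); (0, 9) → (-1, 12); (3, 10) → (2, 13)
T4 scale by (2, -3): (-1, 7) → (-2, -21); (-1, 12) → (-2, -36); (2, 13) → (4, -39)
T5 translate by (6, 1): (-2, -21) → (4, -20); (-2, -36) → (4, -35); (4, -39) → (10, -38)
T6 shear: x ← x + 2·y: (4, -20) → (-36, -20); (4, -35) → (-66, -35); (10, -38) → (-66, -38)

image vertices: (-36, -20), (-66, -35), (-66, -38)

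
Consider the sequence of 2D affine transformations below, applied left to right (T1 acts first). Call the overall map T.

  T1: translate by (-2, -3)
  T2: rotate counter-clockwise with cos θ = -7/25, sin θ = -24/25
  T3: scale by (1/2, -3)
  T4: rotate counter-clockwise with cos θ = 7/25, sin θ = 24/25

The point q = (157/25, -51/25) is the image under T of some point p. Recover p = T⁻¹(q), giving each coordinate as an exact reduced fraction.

p = (0, 2)

T1 = [1 0 -2; 0 1 -3; 0 0 1]
T2·T1 = [-7/25 24/25 -58/25; -24/25 -7/25 69/25; 0 0 1]
T3·…·T1 = [-7/50 12/25 -29/25; 72/25 21/25 -207/25; 0 0 1]
T4·…·T1 = [-701/250 -84/125 953/125; 84/125 87/125 -429/125; 0 0 1]
det M = -3/2; M⁻¹ = [-58/125 -56/125 2; 56/125 701/375 3; 0 0 1]
M⁻¹ · (157/25, -51/25)ᵀ = (0, 2)ᵀ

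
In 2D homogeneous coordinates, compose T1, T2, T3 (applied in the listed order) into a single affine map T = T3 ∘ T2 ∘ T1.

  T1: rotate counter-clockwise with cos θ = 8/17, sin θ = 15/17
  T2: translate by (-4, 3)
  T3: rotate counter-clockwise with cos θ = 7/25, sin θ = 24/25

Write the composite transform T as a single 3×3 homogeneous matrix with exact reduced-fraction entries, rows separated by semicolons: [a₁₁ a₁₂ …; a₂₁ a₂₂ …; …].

T = [-304/425 -297/425 -4; 297/425 -304/425 -3; 0 0 1]

T1 = [8/17 -15/17 0; 15/17 8/17 0; 0 0 1]
T2·T1 = [8/17 -15/17 -4; 15/17 8/17 3; 0 0 1]
T3·…·T1 = [-304/425 -297/425 -4; 297/425 -304/425 -3; 0 0 1]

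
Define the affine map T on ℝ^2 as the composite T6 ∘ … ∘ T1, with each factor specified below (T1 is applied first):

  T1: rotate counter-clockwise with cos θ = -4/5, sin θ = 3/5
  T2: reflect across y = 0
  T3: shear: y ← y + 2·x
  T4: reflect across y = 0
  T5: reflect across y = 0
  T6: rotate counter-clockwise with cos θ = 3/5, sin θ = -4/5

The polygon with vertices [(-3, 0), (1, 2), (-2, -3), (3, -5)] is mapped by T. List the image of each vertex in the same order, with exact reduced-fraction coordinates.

image vertices: (168/25, 51/25), (-18/5, -1/5), (163/25, 16/25), (-83/25, -81/25)

T1 rotate counter-clockwise with cos θ = -4/5, sin θ = 3/5: (-3, 0) → (12/5, -9/5); (1, 2) → (-2, -1); (-2, -3) → (17/5, 6/5); (3, -5) → (3/5, 29/5)
T2 reflect across y = 0: (12/5, -9/5) → (12/5, 9/5); (-2, -1) → (-2, 1); (17/5, 6/5) → (17/5, -6/5); (3/5, 29/5) → (3/5, -29/5)
T3 shear: y ← y + 2·x: (12/5, 9/5) → (12/5, 33/5); (-2, 1) → (-2, -3); (17/5, -6/5) → (17/5, 28/5); (3/5, -29/5) → (3/5, -23/5)
T4 reflect across y = 0: (12/5, 33/5) → (12/5, -33/5); (-2, -3) → (-2, 3); (17/5, 28/5) → (17/5, -28/5); (3/5, -23/5) → (3/5, 23/5)
T5 reflect across y = 0: (12/5, -33/5) → (12/5, 33/5); (-2, 3) → (-2, -3); (17/5, -28/5) → (17/5, 28/5); (3/5, 23/5) → (3/5, -23/5)
T6 rotate counter-clockwise with cos θ = 3/5, sin θ = -4/5: (12/5, 33/5) → (168/25, 51/25); (-2, -3) → (-18/5, -1/5); (17/5, 28/5) → (163/25, 16/25); (3/5, -23/5) → (-83/25, -81/25)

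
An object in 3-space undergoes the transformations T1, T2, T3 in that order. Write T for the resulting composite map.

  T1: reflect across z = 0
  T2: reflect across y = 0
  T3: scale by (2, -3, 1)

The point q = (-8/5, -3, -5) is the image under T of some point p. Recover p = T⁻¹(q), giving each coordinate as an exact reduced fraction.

p = (-4/5, -1, 5)

T1 = [1 0 0 0; 0 1 0 0; 0 0 -1 0; 0 0 0 1]
T2·T1 = [1 0 0 0; 0 -1 0 0; 0 0 -1 0; 0 0 0 1]
T3·…·T1 = [2 0 0 0; 0 3 0 0; 0 0 -1 0; 0 0 0 1]
det M = -6; M⁻¹ = [1/2 0 0 0; 0 1/3 0 0; 0 0 -1 0; 0 0 0 1]
M⁻¹ · (-8/5, -3, -5)ᵀ = (-4/5, -1, 5)ᵀ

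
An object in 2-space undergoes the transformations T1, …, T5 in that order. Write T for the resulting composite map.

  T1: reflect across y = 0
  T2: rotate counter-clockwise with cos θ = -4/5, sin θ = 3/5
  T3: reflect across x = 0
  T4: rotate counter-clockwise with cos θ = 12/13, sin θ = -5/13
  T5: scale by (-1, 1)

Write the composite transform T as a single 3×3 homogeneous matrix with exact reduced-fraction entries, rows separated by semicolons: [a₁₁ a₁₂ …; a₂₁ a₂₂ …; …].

T1 = [1 0 0; 0 -1 0; 0 0 1]
T2·T1 = [-4/5 3/5 0; 3/5 4/5 0; 0 0 1]
T3·…·T1 = [4/5 -3/5 0; 3/5 4/5 0; 0 0 1]
T4·…·T1 = [63/65 -16/65 0; 16/65 63/65 0; 0 0 1]
T5·…·T1 = [-63/65 16/65 0; 16/65 63/65 0; 0 0 1]

T = [-63/65 16/65 0; 16/65 63/65 0; 0 0 1]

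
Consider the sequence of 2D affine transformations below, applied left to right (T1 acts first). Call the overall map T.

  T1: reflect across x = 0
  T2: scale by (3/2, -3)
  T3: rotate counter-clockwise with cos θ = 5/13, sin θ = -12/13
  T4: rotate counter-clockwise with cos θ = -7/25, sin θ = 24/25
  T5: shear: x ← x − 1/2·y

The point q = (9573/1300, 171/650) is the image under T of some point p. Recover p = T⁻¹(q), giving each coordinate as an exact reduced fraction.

T1 = [-1 0 0; 0 1 0; 0 0 1]
T2·T1 = [-3/2 0 0; 0 -3 0; 0 0 1]
T3·…·T1 = [-15/26 -36/13 0; 18/13 -15/13 0; 0 0 1]
T4·…·T1 = [-759/650 612/325 0; -306/325 -759/325 0; 0 0 1]
T5·…·T1 = [-453/650 1983/650 0; -306/325 -759/325 0; 0 0 1]
det M = 9/2; M⁻¹ = [-506/975 -661/975 0; 68/325 -151/975 0; 0 0 1]
M⁻¹ · (9573/1300, 171/650)ᵀ = (-4, 3/2)ᵀ

p = (-4, 3/2)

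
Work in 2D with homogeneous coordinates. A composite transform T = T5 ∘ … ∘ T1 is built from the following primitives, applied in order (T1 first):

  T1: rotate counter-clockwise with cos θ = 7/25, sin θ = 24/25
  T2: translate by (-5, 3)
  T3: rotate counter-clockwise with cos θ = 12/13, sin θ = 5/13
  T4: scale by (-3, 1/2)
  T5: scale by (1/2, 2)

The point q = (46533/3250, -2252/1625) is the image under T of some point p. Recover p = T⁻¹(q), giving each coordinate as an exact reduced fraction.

p = (-9/5, 4)

T1 = [7/25 -24/25 0; 24/25 7/25 0; 0 0 1]
T2·T1 = [7/25 -24/25 -5; 24/25 7/25 3; 0 0 1]
T3·…·T1 = [-36/325 -323/325 -75/13; 323/325 -36/325 11/13; 0 0 1]
T4·…·T1 = [108/325 969/325 225/13; 323/650 -18/325 11/26; 0 0 1]
T5·…·T1 = [54/325 969/650 225/26; 323/325 -36/325 11/13; 0 0 1]
det M = -3/2; M⁻¹ = [24/325 323/325 -37/25; 646/975 -36/325 -141/25; 0 0 1]
M⁻¹ · (46533/3250, -2252/1625)ᵀ = (-9/5, 4)ᵀ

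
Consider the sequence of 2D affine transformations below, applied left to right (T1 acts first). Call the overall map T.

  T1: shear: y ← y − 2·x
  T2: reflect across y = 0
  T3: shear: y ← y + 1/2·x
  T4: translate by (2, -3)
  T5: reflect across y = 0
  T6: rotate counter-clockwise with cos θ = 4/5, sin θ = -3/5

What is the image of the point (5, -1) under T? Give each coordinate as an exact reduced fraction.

T(p) = (-7/10, -63/5)

T1 shear: y ← y − 2·x: (5, -1) → (5, -11)
T2 reflect across y = 0: (5, -11) → (5, 11)
T3 shear: y ← y + 1/2·x: (5, 11) → (5, 27/2)
T4 translate by (2, -3): (5, 27/2) → (7, 21/2)
T5 reflect across y = 0: (7, 21/2) → (7, -21/2)
T6 rotate counter-clockwise with cos θ = 4/5, sin θ = -3/5: (7, -21/2) → (-7/10, -63/5)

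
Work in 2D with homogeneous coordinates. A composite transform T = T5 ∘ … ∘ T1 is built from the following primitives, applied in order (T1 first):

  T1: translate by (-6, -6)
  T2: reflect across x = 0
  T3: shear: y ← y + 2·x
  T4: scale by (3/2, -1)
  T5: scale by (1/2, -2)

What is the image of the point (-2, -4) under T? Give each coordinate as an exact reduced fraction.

T(p) = (6, 12)

T1 translate by (-6, -6): (-2, -4) → (-8, -10)
T2 reflect across x = 0: (-8, -10) → (8, -10)
T3 shear: y ← y + 2·x: (8, -10) → (8, 6)
T4 scale by (3/2, -1): (8, 6) → (12, -6)
T5 scale by (1/2, -2): (12, -6) → (6, 12)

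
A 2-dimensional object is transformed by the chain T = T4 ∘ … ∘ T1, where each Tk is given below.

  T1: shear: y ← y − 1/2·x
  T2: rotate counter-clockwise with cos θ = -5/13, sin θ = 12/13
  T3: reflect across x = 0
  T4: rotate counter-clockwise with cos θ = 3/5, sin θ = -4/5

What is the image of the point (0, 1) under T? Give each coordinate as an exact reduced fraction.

T(p) = (16/65, -63/65)

T1 shear: y ← y − 1/2·x: (0, 1) → (0, 1)
T2 rotate counter-clockwise with cos θ = -5/13, sin θ = 12/13: (0, 1) → (-12/13, -5/13)
T3 reflect across x = 0: (-12/13, -5/13) → (12/13, -5/13)
T4 rotate counter-clockwise with cos θ = 3/5, sin θ = -4/5: (12/13, -5/13) → (16/65, -63/65)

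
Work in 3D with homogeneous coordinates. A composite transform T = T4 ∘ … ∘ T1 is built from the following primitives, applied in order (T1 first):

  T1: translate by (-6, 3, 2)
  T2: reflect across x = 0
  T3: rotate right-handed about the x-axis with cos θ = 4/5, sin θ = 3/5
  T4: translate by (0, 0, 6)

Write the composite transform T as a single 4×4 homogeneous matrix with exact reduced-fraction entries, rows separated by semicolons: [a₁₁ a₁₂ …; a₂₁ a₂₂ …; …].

T = [-1 0 0 6; 0 4/5 -3/5 6/5; 0 3/5 4/5 47/5; 0 0 0 1]

T1 = [1 0 0 -6; 0 1 0 3; 0 0 1 2; 0 0 0 1]
T2·T1 = [-1 0 0 6; 0 1 0 3; 0 0 1 2; 0 0 0 1]
T3·…·T1 = [-1 0 0 6; 0 4/5 -3/5 6/5; 0 3/5 4/5 17/5; 0 0 0 1]
T4·…·T1 = [-1 0 0 6; 0 4/5 -3/5 6/5; 0 3/5 4/5 47/5; 0 0 0 1]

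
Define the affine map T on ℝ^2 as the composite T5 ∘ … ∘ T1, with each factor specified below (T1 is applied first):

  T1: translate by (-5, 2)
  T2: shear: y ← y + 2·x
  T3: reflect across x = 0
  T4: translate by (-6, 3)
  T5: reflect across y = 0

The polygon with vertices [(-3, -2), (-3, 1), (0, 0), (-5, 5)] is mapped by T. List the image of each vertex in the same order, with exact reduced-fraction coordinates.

T1 translate by (-5, 2): (-3, -2) → (-8, 0); (-3, 1) → (-8, 3); (0, 0) → (-5, 2); (-5, 5) → (-10, 7)
T2 shear: y ← y + 2·x: (-8, 0) → (-8, -16); (-8, 3) → (-8, -13); (-5, 2) → (-5, -8); (-10, 7) → (-10, -13)
T3 reflect across x = 0: (-8, -16) → (8, -16); (-8, -13) → (8, -13); (-5, -8) → (5, -8); (-10, -13) → (10, -13)
T4 translate by (-6, 3): (8, -16) → (2, -13); (8, -13) → (2, -10); (5, -8) → (-1, -5); (10, -13) → (4, -10)
T5 reflect across y = 0: (2, -13) → (2, 13); (2, -10) → (2, 10); (-1, -5) → (-1, 5); (4, -10) → (4, 10)

image vertices: (2, 13), (2, 10), (-1, 5), (4, 10)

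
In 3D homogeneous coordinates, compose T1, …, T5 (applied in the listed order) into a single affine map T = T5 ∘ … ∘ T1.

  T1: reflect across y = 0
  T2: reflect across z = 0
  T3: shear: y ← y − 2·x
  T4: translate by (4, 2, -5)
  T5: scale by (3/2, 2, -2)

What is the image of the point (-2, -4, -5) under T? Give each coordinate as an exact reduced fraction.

T1 reflect across y = 0: (-2, -4, -5) → (-2, 4, -5)
T2 reflect across z = 0: (-2, 4, -5) → (-2, 4, 5)
T3 shear: y ← y − 2·x: (-2, 4, 5) → (-2, 8, 5)
T4 translate by (4, 2, -5): (-2, 8, 5) → (2, 10, 0)
T5 scale by (3/2, 2, -2): (2, 10, 0) → (3, 20, 0)

T(p) = (3, 20, 0)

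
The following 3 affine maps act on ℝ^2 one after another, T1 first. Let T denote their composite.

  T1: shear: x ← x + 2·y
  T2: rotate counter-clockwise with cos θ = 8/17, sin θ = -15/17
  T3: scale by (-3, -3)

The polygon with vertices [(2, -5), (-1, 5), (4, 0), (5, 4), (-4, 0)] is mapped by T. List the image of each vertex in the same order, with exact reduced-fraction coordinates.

T1 shear: x ← x + 2·y: (2, -5) → (-8, -5); (-1, 5) → (9, 5); (4, 0) → (4, 0); (5, 4) → (13, 4); (-4, 0) → (-4, 0)
T2 rotate counter-clockwise with cos θ = 8/17, sin θ = -15/17: (-8, -5) → (-139/17, 80/17); (9, 5) → (147/17, -95/17); (4, 0) → (32/17, -60/17); (13, 4) → (164/17, -163/17); (-4, 0) → (-32/17, 60/17)
T3 scale by (-3, -3): (-139/17, 80/17) → (417/17, -240/17); (147/17, -95/17) → (-441/17, 285/17); (32/17, -60/17) → (-96/17, 180/17); (164/17, -163/17) → (-492/17, 489/17); (-32/17, 60/17) → (96/17, -180/17)

image vertices: (417/17, -240/17), (-441/17, 285/17), (-96/17, 180/17), (-492/17, 489/17), (96/17, -180/17)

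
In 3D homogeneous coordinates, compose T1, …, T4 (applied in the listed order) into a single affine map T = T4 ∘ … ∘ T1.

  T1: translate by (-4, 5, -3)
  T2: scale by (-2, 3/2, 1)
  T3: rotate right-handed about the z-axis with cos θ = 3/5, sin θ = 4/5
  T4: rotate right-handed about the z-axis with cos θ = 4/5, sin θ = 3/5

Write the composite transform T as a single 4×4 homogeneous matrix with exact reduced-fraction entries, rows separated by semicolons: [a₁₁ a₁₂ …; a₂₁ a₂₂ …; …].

T = [0 -3/2 0 -15/2; -2 0 0 8; 0 0 1 -3; 0 0 0 1]

T1 = [1 0 0 -4; 0 1 0 5; 0 0 1 -3; 0 0 0 1]
T2·T1 = [-2 0 0 8; 0 3/2 0 15/2; 0 0 1 -3; 0 0 0 1]
T3·…·T1 = [-6/5 -6/5 0 -6/5; -8/5 9/10 0 109/10; 0 0 1 -3; 0 0 0 1]
T4·…·T1 = [0 -3/2 0 -15/2; -2 0 0 8; 0 0 1 -3; 0 0 0 1]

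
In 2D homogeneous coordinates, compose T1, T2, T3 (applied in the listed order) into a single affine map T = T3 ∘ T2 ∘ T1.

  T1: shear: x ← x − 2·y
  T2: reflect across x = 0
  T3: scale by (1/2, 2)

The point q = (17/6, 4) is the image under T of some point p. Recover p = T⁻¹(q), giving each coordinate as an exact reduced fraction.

p = (-5/3, 2)

T1 = [1 -2 0; 0 1 0; 0 0 1]
T2·T1 = [-1 2 0; 0 1 0; 0 0 1]
T3·…·T1 = [-1/2 1 0; 0 2 0; 0 0 1]
det M = -1; M⁻¹ = [-2 1 0; 0 1/2 0; 0 0 1]
M⁻¹ · (17/6, 4)ᵀ = (-5/3, 2)ᵀ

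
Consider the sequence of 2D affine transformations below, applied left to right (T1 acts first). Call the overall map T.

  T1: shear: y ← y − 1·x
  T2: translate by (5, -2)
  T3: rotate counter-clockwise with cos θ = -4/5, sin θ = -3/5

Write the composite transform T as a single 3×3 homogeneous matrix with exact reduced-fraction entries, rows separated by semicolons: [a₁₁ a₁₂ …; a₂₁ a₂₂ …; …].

T = [-7/5 3/5 -26/5; 1/5 -4/5 -7/5; 0 0 1]

T1 = [1 0 0; -1 1 0; 0 0 1]
T2·T1 = [1 0 5; -1 1 -2; 0 0 1]
T3·…·T1 = [-7/5 3/5 -26/5; 1/5 -4/5 -7/5; 0 0 1]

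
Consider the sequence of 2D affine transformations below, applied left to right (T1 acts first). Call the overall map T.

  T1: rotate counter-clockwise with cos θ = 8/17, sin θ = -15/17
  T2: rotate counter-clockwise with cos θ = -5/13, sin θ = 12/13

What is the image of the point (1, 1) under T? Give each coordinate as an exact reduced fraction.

T(p) = (-31/221, 311/221)

T1 rotate counter-clockwise with cos θ = 8/17, sin θ = -15/17: (1, 1) → (23/17, -7/17)
T2 rotate counter-clockwise with cos θ = -5/13, sin θ = 12/13: (23/17, -7/17) → (-31/221, 311/221)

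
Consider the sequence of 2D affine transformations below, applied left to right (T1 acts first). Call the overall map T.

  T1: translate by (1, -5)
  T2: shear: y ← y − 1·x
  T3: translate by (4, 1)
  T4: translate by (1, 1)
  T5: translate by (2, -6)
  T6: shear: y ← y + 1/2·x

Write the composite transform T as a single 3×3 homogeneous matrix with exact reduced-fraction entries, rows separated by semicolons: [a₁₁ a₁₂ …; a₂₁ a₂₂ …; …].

T = [1 0 8; -1/2 1 -6; 0 0 1]

T1 = [1 0 1; 0 1 -5; 0 0 1]
T2·T1 = [1 0 1; -1 1 -6; 0 0 1]
T3·…·T1 = [1 0 5; -1 1 -5; 0 0 1]
T4·…·T1 = [1 0 6; -1 1 -4; 0 0 1]
T5·…·T1 = [1 0 8; -1 1 -10; 0 0 1]
T6·…·T1 = [1 0 8; -1/2 1 -6; 0 0 1]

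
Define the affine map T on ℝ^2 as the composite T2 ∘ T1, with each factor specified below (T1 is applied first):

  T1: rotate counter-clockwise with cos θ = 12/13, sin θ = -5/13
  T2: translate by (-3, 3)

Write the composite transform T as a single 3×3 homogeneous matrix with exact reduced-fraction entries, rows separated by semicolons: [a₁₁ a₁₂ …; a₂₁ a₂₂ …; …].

T = [12/13 5/13 -3; -5/13 12/13 3; 0 0 1]

T1 = [12/13 5/13 0; -5/13 12/13 0; 0 0 1]
T2·T1 = [12/13 5/13 -3; -5/13 12/13 3; 0 0 1]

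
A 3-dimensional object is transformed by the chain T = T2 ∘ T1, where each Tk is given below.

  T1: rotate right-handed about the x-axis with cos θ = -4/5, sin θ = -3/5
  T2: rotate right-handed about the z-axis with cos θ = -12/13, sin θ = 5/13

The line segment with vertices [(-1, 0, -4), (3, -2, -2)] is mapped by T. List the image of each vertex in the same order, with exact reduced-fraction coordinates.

image vertices: (24/13, 119/65, 16/5), (-38/13, 51/65, 14/5)

T1 rotate right-handed about the x-axis with cos θ = -4/5, sin θ = -3/5: (-1, 0, -4) → (-1, -12/5, 16/5); (3, -2, -2) → (3, 2/5, 14/5)
T2 rotate right-handed about the z-axis with cos θ = -12/13, sin θ = 5/13: (-1, -12/5, 16/5) → (24/13, 119/65, 16/5); (3, 2/5, 14/5) → (-38/13, 51/65, 14/5)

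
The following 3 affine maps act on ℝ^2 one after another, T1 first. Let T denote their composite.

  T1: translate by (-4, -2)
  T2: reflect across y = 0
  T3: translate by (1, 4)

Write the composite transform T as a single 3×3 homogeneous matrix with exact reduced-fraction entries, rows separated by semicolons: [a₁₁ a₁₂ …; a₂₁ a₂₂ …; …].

T1 = [1 0 -4; 0 1 -2; 0 0 1]
T2·T1 = [1 0 -4; 0 -1 2; 0 0 1]
T3·…·T1 = [1 0 -3; 0 -1 6; 0 0 1]

T = [1 0 -3; 0 -1 6; 0 0 1]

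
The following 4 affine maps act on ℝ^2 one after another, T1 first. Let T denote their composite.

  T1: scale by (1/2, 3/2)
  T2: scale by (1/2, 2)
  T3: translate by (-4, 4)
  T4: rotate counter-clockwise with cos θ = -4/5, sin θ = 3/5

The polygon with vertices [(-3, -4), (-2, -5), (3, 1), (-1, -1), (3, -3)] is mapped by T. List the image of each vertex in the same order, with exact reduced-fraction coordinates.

T1 scale by (1/2, 3/2): (-3, -4) → (-3/2, -6); (-2, -5) → (-1, -15/2); (3, 1) → (3/2, 3/2); (-1, -1) → (-1/2, -3/2); (3, -3) → (3/2, -9/2)
T2 scale by (1/2, 2): (-3/2, -6) → (-3/4, -12); (-1, -15/2) → (-1/2, -15); (3/2, 3/2) → (3/4, 3); (-1/2, -3/2) → (-1/4, -3); (3/2, -9/2) → (3/4, -9)
T3 translate by (-4, 4): (-3/4, -12) → (-19/4, -8); (-1/2, -15) → (-9/2, -11); (3/4, 3) → (-13/4, 7); (-1/4, -3) → (-17/4, 1); (3/4, -9) → (-13/4, -5)
T4 rotate counter-clockwise with cos θ = -4/5, sin θ = 3/5: (-19/4, -8) → (43/5, 71/20); (-9/2, -11) → (51/5, 61/10); (-13/4, 7) → (-8/5, -151/20); (-17/4, 1) → (14/5, -67/20); (-13/4, -5) → (28/5, 41/20)

image vertices: (43/5, 71/20), (51/5, 61/10), (-8/5, -151/20), (14/5, -67/20), (28/5, 41/20)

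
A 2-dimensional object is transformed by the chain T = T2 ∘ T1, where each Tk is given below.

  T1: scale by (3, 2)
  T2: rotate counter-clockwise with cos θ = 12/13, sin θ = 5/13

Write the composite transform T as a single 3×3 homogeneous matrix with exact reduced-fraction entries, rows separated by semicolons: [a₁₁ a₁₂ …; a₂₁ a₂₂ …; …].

T1 = [3 0 0; 0 2 0; 0 0 1]
T2·T1 = [36/13 -10/13 0; 15/13 24/13 0; 0 0 1]

T = [36/13 -10/13 0; 15/13 24/13 0; 0 0 1]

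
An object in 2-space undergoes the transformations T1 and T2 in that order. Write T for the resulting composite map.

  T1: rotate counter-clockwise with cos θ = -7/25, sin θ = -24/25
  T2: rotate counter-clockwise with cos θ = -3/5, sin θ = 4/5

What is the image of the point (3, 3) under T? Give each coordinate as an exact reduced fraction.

T(p) = (219/125, 483/125)

T1 rotate counter-clockwise with cos θ = -7/25, sin θ = -24/25: (3, 3) → (51/25, -93/25)
T2 rotate counter-clockwise with cos θ = -3/5, sin θ = 4/5: (51/25, -93/25) → (219/125, 483/125)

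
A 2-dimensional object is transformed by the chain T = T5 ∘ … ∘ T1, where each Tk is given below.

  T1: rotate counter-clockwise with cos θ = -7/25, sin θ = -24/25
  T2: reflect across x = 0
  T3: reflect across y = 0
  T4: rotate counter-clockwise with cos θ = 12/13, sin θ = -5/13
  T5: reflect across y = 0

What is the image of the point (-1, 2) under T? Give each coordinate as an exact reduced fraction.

T(p) = (-142/65, -31/65)

T1 rotate counter-clockwise with cos θ = -7/25, sin θ = -24/25: (-1, 2) → (11/5, 2/5)
T2 reflect across x = 0: (11/5, 2/5) → (-11/5, 2/5)
T3 reflect across y = 0: (-11/5, 2/5) → (-11/5, -2/5)
T4 rotate counter-clockwise with cos θ = 12/13, sin θ = -5/13: (-11/5, -2/5) → (-142/65, 31/65)
T5 reflect across y = 0: (-142/65, 31/65) → (-142/65, -31/65)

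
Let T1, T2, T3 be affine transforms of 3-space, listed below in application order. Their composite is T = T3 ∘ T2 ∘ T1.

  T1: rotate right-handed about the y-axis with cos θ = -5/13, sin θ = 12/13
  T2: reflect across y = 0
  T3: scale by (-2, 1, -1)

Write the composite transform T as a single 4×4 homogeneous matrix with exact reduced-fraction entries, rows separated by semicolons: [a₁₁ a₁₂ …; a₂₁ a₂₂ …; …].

T1 = [-5/13 0 12/13 0; 0 1 0 0; -12/13 0 -5/13 0; 0 0 0 1]
T2·T1 = [-5/13 0 12/13 0; 0 -1 0 0; -12/13 0 -5/13 0; 0 0 0 1]
T3·…·T1 = [10/13 0 -24/13 0; 0 -1 0 0; 12/13 0 5/13 0; 0 0 0 1]

T = [10/13 0 -24/13 0; 0 -1 0 0; 12/13 0 5/13 0; 0 0 0 1]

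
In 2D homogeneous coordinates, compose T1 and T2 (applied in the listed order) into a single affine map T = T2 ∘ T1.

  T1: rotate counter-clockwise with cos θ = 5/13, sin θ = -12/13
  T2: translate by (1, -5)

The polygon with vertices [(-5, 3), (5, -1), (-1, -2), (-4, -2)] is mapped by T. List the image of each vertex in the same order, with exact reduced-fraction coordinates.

T1 rotate counter-clockwise with cos θ = 5/13, sin θ = -12/13: (-5, 3) → (11/13, 75/13); (5, -1) → (1, -5); (-1, -2) → (-29/13, 2/13); (-4, -2) → (-44/13, 38/13)
T2 translate by (1, -5): (11/13, 75/13) → (24/13, 10/13); (1, -5) → (2, -10); (-29/13, 2/13) → (-16/13, -63/13); (-44/13, 38/13) → (-31/13, -27/13)

image vertices: (24/13, 10/13), (2, -10), (-16/13, -63/13), (-31/13, -27/13)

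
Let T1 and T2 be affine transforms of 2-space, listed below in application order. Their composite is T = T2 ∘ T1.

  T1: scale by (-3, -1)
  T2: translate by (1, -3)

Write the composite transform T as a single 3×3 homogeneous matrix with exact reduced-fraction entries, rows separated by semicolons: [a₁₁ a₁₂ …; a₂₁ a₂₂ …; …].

T1 = [-3 0 0; 0 -1 0; 0 0 1]
T2·T1 = [-3 0 1; 0 -1 -3; 0 0 1]

T = [-3 0 1; 0 -1 -3; 0 0 1]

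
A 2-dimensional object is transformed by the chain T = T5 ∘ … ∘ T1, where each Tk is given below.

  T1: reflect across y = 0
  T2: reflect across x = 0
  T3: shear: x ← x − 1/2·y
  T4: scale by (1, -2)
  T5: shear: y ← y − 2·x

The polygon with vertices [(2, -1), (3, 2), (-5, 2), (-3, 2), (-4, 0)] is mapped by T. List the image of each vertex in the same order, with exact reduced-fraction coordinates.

image vertices: (-5/2, 3), (-2, 8), (6, -8), (4, -4), (4, -8)

T1 reflect across y = 0: (2, -1) → (2, 1); (3, 2) → (3, -2); (-5, 2) → (-5, -2); (-3, 2) → (-3, -2); (-4, 0) → (-4, 0)
T2 reflect across x = 0: (2, 1) → (-2, 1); (3, -2) → (-3, -2); (-5, -2) → (5, -2); (-3, -2) → (3, -2); (-4, 0) → (4, 0)
T3 shear: x ← x − 1/2·y: (-2, 1) → (-5/2, 1); (-3, -2) → (-2, -2); (5, -2) → (6, -2); (3, -2) → (4, -2); (4, 0) → (4, 0)
T4 scale by (1, -2): (-5/2, 1) → (-5/2, -2); (-2, -2) → (-2, 4); (6, -2) → (6, 4); (4, -2) → (4, 4); (4, 0) → (4, 0)
T5 shear: y ← y − 2·x: (-5/2, -2) → (-5/2, 3); (-2, 4) → (-2, 8); (6, 4) → (6, -8); (4, 4) → (4, -4); (4, 0) → (4, -8)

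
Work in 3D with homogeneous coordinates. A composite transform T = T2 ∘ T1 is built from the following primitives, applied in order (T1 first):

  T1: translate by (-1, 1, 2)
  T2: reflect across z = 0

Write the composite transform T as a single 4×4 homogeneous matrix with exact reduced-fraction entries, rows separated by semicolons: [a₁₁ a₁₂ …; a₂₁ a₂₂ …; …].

T = [1 0 0 -1; 0 1 0 1; 0 0 -1 -2; 0 0 0 1]

T1 = [1 0 0 -1; 0 1 0 1; 0 0 1 2; 0 0 0 1]
T2·T1 = [1 0 0 -1; 0 1 0 1; 0 0 -1 -2; 0 0 0 1]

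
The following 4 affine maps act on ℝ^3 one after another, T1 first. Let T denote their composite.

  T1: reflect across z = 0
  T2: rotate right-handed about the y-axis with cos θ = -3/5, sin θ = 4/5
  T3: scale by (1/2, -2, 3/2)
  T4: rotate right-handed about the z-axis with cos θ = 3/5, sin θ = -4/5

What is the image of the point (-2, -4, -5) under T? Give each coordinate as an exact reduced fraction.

T1 reflect across z = 0: (-2, -4, -5) → (-2, -4, 5)
T2 rotate right-handed about the y-axis with cos θ = -3/5, sin θ = 4/5: (-2, -4, 5) → (26/5, -4, -7/5)
T3 scale by (1/2, -2, 3/2): (26/5, -4, -7/5) → (13/5, 8, -21/10)
T4 rotate right-handed about the z-axis with cos θ = 3/5, sin θ = -4/5: (13/5, 8, -21/10) → (199/25, 68/25, -21/10)

T(p) = (199/25, 68/25, -21/10)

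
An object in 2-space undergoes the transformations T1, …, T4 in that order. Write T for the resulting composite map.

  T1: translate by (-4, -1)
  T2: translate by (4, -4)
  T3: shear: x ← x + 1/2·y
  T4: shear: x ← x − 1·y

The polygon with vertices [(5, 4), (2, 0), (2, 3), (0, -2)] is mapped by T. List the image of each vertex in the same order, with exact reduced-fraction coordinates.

image vertices: (11/2, -1), (9/2, -5), (3, -2), (7/2, -7)

T1 translate by (-4, -1): (5, 4) → (1, 3); (2, 0) → (-2, -1); (2, 3) → (-2, 2); (0, -2) → (-4, -3)
T2 translate by (4, -4): (1, 3) → (5, -1); (-2, -1) → (2, -5); (-2, 2) → (2, -2); (-4, -3) → (0, -7)
T3 shear: x ← x + 1/2·y: (5, -1) → (9/2, -1); (2, -5) → (-1/2, -5); (2, -2) → (1, -2); (0, -7) → (-7/2, -7)
T4 shear: x ← x − 1·y: (9/2, -1) → (11/2, -1); (-1/2, -5) → (9/2, -5); (1, -2) → (3, -2); (-7/2, -7) → (7/2, -7)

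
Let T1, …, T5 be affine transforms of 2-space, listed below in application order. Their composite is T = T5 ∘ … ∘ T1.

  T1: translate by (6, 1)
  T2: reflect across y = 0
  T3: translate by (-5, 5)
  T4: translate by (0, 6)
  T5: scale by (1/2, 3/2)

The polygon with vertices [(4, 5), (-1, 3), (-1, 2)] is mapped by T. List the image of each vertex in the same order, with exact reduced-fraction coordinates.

T1 translate by (6, 1): (4, 5) → (10, 6); (-1, 3) → (5, 4); (-1, 2) → (5, 3)
T2 reflect across y = 0: (10, 6) → (10, -6); (5, 4) → (5, -4); (5, 3) → (5, -3)
T3 translate by (-5, 5): (10, -6) → (5, -1); (5, -4) → (0, 1); (5, -3) → (0, 2)
T4 translate by (0, 6): (5, -1) → (5, 5); (0, 1) → (0, 7); (0, 2) → (0, 8)
T5 scale by (1/2, 3/2): (5, 5) → (5/2, 15/2); (0, 7) → (0, 21/2); (0, 8) → (0, 12)

image vertices: (5/2, 15/2), (0, 21/2), (0, 12)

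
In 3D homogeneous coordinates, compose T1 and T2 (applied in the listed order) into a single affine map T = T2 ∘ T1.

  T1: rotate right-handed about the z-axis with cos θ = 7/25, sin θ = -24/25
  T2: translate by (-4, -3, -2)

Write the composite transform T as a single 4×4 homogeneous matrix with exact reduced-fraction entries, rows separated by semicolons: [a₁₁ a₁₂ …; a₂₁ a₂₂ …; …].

T = [7/25 24/25 0 -4; -24/25 7/25 0 -3; 0 0 1 -2; 0 0 0 1]

T1 = [7/25 24/25 0 0; -24/25 7/25 0 0; 0 0 1 0; 0 0 0 1]
T2·T1 = [7/25 24/25 0 -4; -24/25 7/25 0 -3; 0 0 1 -2; 0 0 0 1]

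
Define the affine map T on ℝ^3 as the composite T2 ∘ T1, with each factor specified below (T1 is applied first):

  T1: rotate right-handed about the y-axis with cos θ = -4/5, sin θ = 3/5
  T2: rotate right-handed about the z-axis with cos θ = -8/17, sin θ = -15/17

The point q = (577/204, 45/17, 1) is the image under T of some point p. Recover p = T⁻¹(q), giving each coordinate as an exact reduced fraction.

T1 = [-4/5 0 3/5 0; 0 1 0 0; -3/5 0 -4/5 0; 0 0 0 1]
T2·T1 = [32/85 15/17 -24/85 0; 12/17 -8/17 -9/17 0; -3/5 0 -4/5 0; 0 0 0 1]
det M = 1; M⁻¹ = [32/85 12/17 -3/5 0; 15/17 -8/17 0 0; -24/85 -9/17 -4/5 0; 0 0 0 1]
M⁻¹ · (577/204, 45/17, 1)ᵀ = (7/3, 5/4, -3)ᵀ

p = (7/3, 5/4, -3)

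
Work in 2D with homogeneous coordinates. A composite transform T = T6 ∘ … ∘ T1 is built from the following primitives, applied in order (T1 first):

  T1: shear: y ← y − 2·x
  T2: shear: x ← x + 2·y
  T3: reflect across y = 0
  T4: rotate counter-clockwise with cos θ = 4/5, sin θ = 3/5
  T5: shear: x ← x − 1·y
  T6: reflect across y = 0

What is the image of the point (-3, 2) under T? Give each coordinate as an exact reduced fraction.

T1 shear: y ← y − 2·x: (-3, 2) → (-3, 8)
T2 shear: x ← x + 2·y: (-3, 8) → (13, 8)
T3 reflect across y = 0: (13, 8) → (13, -8)
T4 rotate counter-clockwise with cos θ = 4/5, sin θ = 3/5: (13, -8) → (76/5, 7/5)
T5 shear: x ← x − 1·y: (76/5, 7/5) → (69/5, 7/5)
T6 reflect across y = 0: (69/5, 7/5) → (69/5, -7/5)

T(p) = (69/5, -7/5)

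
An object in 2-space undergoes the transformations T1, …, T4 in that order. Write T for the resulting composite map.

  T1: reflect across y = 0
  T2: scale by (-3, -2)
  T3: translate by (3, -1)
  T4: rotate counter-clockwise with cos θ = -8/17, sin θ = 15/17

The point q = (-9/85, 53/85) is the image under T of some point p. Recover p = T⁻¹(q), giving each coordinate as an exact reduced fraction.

p = (4/5, 2/5)

T1 = [1 0 0; 0 -1 0; 0 0 1]
T2·T1 = [-3 0 0; 0 2 0; 0 0 1]
T3·…·T1 = [-3 0 3; 0 2 -1; 0 0 1]
T4·…·T1 = [24/17 -30/17 -9/17; -45/17 -16/17 53/17; 0 0 1]
det M = -6; M⁻¹ = [8/51 -5/17 1; -15/34 -4/17 1/2; 0 0 1]
M⁻¹ · (-9/85, 53/85)ᵀ = (4/5, 2/5)ᵀ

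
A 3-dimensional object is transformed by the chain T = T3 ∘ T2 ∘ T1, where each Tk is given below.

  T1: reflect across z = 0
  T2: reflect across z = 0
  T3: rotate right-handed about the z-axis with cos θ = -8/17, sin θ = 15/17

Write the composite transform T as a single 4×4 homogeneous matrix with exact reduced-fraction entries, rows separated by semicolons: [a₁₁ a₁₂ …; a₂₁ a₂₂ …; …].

T = [-8/17 -15/17 0 0; 15/17 -8/17 0 0; 0 0 1 0; 0 0 0 1]

T1 = [1 0 0 0; 0 1 0 0; 0 0 -1 0; 0 0 0 1]
T2·T1 = [1 0 0 0; 0 1 0 0; 0 0 1 0; 0 0 0 1]
T3·…·T1 = [-8/17 -15/17 0 0; 15/17 -8/17 0 0; 0 0 1 0; 0 0 0 1]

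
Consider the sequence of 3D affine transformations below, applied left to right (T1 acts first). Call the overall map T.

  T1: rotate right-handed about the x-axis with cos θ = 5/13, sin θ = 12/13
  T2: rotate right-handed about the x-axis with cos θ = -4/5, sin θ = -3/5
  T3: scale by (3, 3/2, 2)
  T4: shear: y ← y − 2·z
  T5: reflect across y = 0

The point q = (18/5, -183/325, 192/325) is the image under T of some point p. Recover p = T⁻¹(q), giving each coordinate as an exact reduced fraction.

p = (6/5, 0, 6/5)

T1 = [1 0 0 0; 0 5/13 -12/13 0; 0 12/13 5/13 0; 0 0 0 1]
T2·T1 = [1 0 0 0; 0 16/65 63/65 0; 0 -63/65 16/65 0; 0 0 0 1]
T3·…·T1 = [3 0 0 0; 0 24/65 189/130 0; 0 -126/65 32/65 0; 0 0 0 1]
T4·…·T1 = [3 0 0 0; 0 276/65 61/130 0; 0 -126/65 32/65 0; 0 0 0 1]
T5·…·T1 = [3 0 0 0; 0 -276/65 -61/130 0; 0 -126/65 32/65 0; 0 0 0 1]
det M = -9; M⁻¹ = [1/3 0 0 0; 0 -32/195 -61/390 0; 0 -42/65 92/65 0; 0 0 0 1]
M⁻¹ · (18/5, -183/325, 192/325)ᵀ = (6/5, 0, 6/5)ᵀ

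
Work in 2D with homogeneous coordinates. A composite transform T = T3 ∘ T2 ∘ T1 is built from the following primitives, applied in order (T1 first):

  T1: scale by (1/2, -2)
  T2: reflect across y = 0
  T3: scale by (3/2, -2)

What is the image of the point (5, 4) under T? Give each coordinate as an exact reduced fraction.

T(p) = (15/4, -16)

T1 scale by (1/2, -2): (5, 4) → (5/2, -8)
T2 reflect across y = 0: (5/2, -8) → (5/2, 8)
T3 scale by (3/2, -2): (5/2, 8) → (15/4, -16)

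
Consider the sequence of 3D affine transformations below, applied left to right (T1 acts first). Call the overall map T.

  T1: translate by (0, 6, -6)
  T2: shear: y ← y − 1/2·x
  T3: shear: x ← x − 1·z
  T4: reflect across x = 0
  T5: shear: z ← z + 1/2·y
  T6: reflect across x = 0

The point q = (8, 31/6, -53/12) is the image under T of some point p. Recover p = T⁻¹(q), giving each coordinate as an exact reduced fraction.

T1 = [1 0 0 0; 0 1 0 6; 0 0 1 -6; 0 0 0 1]
T2·T1 = [1 0 0 0; -1/2 1 0 6; 0 0 1 -6; 0 0 0 1]
T3·…·T1 = [1 0 -1 6; -1/2 1 0 6; 0 0 1 -6; 0 0 0 1]
T4·…·T1 = [-1 0 1 -6; -1/2 1 0 6; 0 0 1 -6; 0 0 0 1]
T5·…·T1 = [-1 0 1 -6; -1/2 1 0 6; -1/4 1/2 1 -3; 0 0 0 1]
T6·…·T1 = [1 0 -1 6; -1/2 1 0 6; -1/4 1/2 1 -3; 0 0 0 1]
det M = 1; M⁻¹ = [1 -1/2 1 0; 1/2 3/4 1/2 -6; 0 -1/2 1 6; 0 0 0 1]
M⁻¹ · (8, 31/6, -53/12)ᵀ = (1, -1/3, -1)ᵀ

p = (1, -1/3, -1)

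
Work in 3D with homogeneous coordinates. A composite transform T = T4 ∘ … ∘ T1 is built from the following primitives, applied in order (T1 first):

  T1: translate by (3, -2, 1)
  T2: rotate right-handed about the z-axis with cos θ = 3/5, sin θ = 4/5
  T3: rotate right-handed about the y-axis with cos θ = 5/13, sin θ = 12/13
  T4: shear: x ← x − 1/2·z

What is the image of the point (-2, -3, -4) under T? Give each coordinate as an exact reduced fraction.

T(p) = (17/10, -11/5, -27/5)

T1 translate by (3, -2, 1): (-2, -3, -4) → (1, -5, -3)
T2 rotate right-handed about the z-axis with cos θ = 3/5, sin θ = 4/5: (1, -5, -3) → (23/5, -11/5, -3)
T3 rotate right-handed about the y-axis with cos θ = 5/13, sin θ = 12/13: (23/5, -11/5, -3) → (-1, -11/5, -27/5)
T4 shear: x ← x − 1/2·z: (-1, -11/5, -27/5) → (17/10, -11/5, -27/5)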